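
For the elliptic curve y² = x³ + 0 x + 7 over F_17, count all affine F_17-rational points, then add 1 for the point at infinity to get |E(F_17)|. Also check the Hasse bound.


Affine points = {(1, 5), (1, 12), (2, 7), (2, 10), (3, 0), (5, 8), (5, 9), (6, 6), (6, 11), (8, 3), (8, 14), (10, 2), (10, 15), (12, 1), (12, 16), (15, 4), (15, 13)}; affine count = 17; |E(F_17)| = 18.

Discriminant check: Δ ∝ 4a³ + 27b² = 4·0³ + 27·7² = 4·0 + 27·49 ≡ 14 (mod 17). Nonzero ⇒ E is nonsingular.
For each x ∈ F_17, compute rhs = x³ + 0·x + 7 mod 17, then count y ∈ F_17 with y² ≡ rhs.
  x = 0: rhs = 7, matching y values: none (0 points).
  x = 1: rhs = 8, matching y values: 5, 12 (2 points).
  x = 2: rhs = 15, matching y values: 7, 10 (2 points).
  x = 3: rhs = 0, matching y values: 0 (1 points).
  x = 4: rhs = 3, matching y values: none (0 points).
  x = 5: rhs = 13, matching y values: 8, 9 (2 points).
  x = 6: rhs = 2, matching y values: 6, 11 (2 points).
  x = 7: rhs = 10, matching y values: none (0 points).
  x = 8: rhs = 9, matching y values: 3, 14 (2 points).
  x = 9: rhs = 5, matching y values: none (0 points).
  x = 10: rhs = 4, matching y values: 2, 15 (2 points).
  x = 11: rhs = 12, matching y values: none (0 points).
  x = 12: rhs = 1, matching y values: 1, 16 (2 points).
  x = 13: rhs = 11, matching y values: none (0 points).
  x = 14: rhs = 14, matching y values: none (0 points).
  x = 15: rhs = 16, matching y values: 4, 13 (2 points).
  x = 16: rhs = 6, matching y values: none (0 points).
Total affine count: 17.
Full point count |E(F_17)| = 17 + 1 = 18.
Hasse bound: |18 − (17+1)| = |0| = 0 ≤ 2√17 ≈ 8.2462 ✓.


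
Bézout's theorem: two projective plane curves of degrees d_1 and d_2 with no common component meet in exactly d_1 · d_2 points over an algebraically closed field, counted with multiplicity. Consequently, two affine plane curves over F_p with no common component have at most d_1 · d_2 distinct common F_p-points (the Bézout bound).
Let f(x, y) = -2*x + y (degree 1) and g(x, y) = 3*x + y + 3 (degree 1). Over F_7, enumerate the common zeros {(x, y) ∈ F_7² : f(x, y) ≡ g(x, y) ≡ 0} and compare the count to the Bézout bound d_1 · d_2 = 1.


Common zeros: {(5, 3)}; count = 1; Bézout bound = 1.

deg(f) = 1, deg(g) = 1, so Bézout bound = 1.
Scan x ∈ F_7. For each x, list the y ∈ F_7 with f(x, y) ≡ 0 and those with g(x, y) ≡ 0 (mod 7); the common zeros in that column are the intersection.
  x = 0: f ≡ 0 at y ∈ {0}; g ≡ 0 at y ∈ {4}; common: ∅.
  x = 1: f ≡ 0 at y ∈ {2}; g ≡ 0 at y ∈ {1}; common: ∅.
  x = 2: f ≡ 0 at y ∈ {4}; g ≡ 0 at y ∈ {5}; common: ∅.
  x = 3: f ≡ 0 at y ∈ {6}; g ≡ 0 at y ∈ {2}; common: ∅.
  x = 4: f ≡ 0 at y ∈ {1}; g ≡ 0 at y ∈ {6}; common: ∅.
  x = 5: f ≡ 0 at y ∈ {3}; g ≡ 0 at y ∈ {3}; common: {3}.
  x = 6: f ≡ 0 at y ∈ {5}; g ≡ 0 at y ∈ {0}; common: ∅.
Collecting: common zeros = {(5, 3)}, so the count is 1.
Comparison with the Bézout bound: 1 ≤ 1 = deg(f)·deg(g), as expected for curves with no common component (the bound is attained).


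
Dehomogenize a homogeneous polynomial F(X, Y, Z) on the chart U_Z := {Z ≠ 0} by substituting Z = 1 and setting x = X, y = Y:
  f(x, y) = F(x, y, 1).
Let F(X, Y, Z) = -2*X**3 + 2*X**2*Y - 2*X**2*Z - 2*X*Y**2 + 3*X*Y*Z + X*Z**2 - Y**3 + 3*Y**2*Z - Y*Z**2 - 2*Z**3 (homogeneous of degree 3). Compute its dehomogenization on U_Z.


f(x, y) = -2*x**3 + 2*x**2*y - 2*x**2 - 2*x*y**2 + 3*x*y + x - y**3 + 3*y**2 - y - 2

On U_Z we set Z = 1. Each monomial c·X^i·Y^j·Z^k in F becomes c·x^i·y^j·1^k = c·x^i·y^j.
Substituting Z = 1: F(X, Y, 1) = -2*x**3 + 2*x**2*y - 2*x**2 - 2*x*y**2 + 3*x*y + x - y**3 + 3*y**2 - y - 2.
Note: deg(f) ≤ deg(F) = 3; strict inequality happens when F is divisible by Z (lost terms).


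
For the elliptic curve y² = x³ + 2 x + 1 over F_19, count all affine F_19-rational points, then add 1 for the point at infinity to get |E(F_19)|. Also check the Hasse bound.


Affine points = {(0, 1), (0, 18), (1, 2), (1, 17), (4, 4), (4, 15), (6, 1), (6, 18), (7, 4), (7, 15), (8, 4), (8, 15), (9, 8), (9, 11), (11, 9), (11, 10), (12, 9), (12, 10), (13, 1), (13, 18), (15, 9), (15, 10), (16, 5), (16, 14), (18, 6), (18, 13)}; affine count = 26; |E(F_19)| = 27.

Discriminant check: Δ ∝ 4a³ + 27b² = 4·2³ + 27·1² = 4·8 + 27·1 ≡ 2 (mod 19). Nonzero ⇒ E is nonsingular.
For each x ∈ F_19, compute rhs = x³ + 2·x + 1 mod 19, then count y ∈ F_19 with y² ≡ rhs.
  x = 0: rhs = 1, matching y values: 1, 18 (2 points).
  x = 1: rhs = 4, matching y values: 2, 17 (2 points).
  x = 2: rhs = 13, matching y values: none (0 points).
  x = 3: rhs = 15, matching y values: none (0 points).
  x = 4: rhs = 16, matching y values: 4, 15 (2 points).
  x = 5: rhs = 3, matching y values: none (0 points).
  x = 6: rhs = 1, matching y values: 1, 18 (2 points).
  x = 7: rhs = 16, matching y values: 4, 15 (2 points).
  x = 8: rhs = 16, matching y values: 4, 15 (2 points).
  x = 9: rhs = 7, matching y values: 8, 11 (2 points).
  x = 10: rhs = 14, matching y values: none (0 points).
  x = 11: rhs = 5, matching y values: 9, 10 (2 points).
  x = 12: rhs = 5, matching y values: 9, 10 (2 points).
  x = 13: rhs = 1, matching y values: 1, 18 (2 points).
  x = 14: rhs = 18, matching y values: none (0 points).
  x = 15: rhs = 5, matching y values: 9, 10 (2 points).
  x = 16: rhs = 6, matching y values: 5, 14 (2 points).
  x = 17: rhs = 8, matching y values: none (0 points).
  x = 18: rhs = 17, matching y values: 6, 13 (2 points).
Total affine count: 26.
Full point count |E(F_19)| = 26 + 1 = 27.
Hasse bound: |27 − (19+1)| = |7| = 7 ≤ 2√19 ≈ 8.7178 ✓.


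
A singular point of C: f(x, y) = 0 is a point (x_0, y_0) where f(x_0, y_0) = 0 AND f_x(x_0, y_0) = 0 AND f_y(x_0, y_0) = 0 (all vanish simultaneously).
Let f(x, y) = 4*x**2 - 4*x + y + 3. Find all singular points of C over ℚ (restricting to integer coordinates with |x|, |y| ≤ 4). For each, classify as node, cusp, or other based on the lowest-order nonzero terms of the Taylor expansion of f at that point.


No singular points in the scanned grid; C is smooth there.

Compute partial derivatives:
  f_x = 8*x - 4.
  f_y = 1.
f_y = 1 is a nonzero constant, so f_y never vanishes: no point (x, y) can satisfy f = f_x = f_y = 0. In particular no (x, y) ∈ {−4, ..., 4}² is singular; the curve is smooth.


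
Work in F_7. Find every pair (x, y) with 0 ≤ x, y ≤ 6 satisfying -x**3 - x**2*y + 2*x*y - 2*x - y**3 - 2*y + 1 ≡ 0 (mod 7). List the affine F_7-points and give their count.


Affine F_7-points: {(1, 4), (1, 6), (2, 1), (3, 5), (4, 4), (5, 4), (6, 2)}; count = 7.

For each of the 49 pairs (x, y) ∈ F_7², evaluate f(x, y) mod 7. Record the zeros.
  x = 0: [0↦1, 1↦5, 2↦3, 3↦3, 4↦6, 5↦6, 6↦4]  zeros at y ∈ ∅
  x = 1: [0↦5, 1↦3, 2↦2, 3↦3, 4↦0, 5↦1, 6↦0]  zeros at y ∈ {4, 6}
  x = 2: [0↦3, 1↦0, 2↦5, 3↦5, 4↦1, 5↦1, 6↦6]  zeros at y ∈ {1}
  x = 3: [0↦3, 1↦4, 2↦6, 3↦3, 4↦3, 5↦0, 6↦2]  zeros at y ∈ {5}
  x = 4: [0↦6, 1↦2, 2↦6, 3↦5, 4↦0, 5↦6, 6↦3]  zeros at y ∈ {4}
  x = 5: [0↦6, 1↦2, 2↦6, 3↦5, 4↦0, 5↦6, 6↦3]  zeros at y ∈ {4}
  x = 6: [0↦4, 1↦5, 2↦0, 3↦4, 4↦4, 5↦1, 6↦3]  zeros at y ∈ {2}
Collecting zeros: affine points = {(1, 4), (1, 6), (2, 1), (3, 5), (4, 4), (5, 4), (6, 2)}.
Total count |C(F_7)_aff| = 7.


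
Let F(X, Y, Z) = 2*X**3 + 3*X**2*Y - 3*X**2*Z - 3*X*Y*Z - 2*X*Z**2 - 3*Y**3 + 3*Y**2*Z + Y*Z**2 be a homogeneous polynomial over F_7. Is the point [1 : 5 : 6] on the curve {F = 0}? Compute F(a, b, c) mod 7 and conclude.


F(1,5,6) ≡ 1 (mod 7); P is NOT on the curve.

Evaluate F(1, 5, 6) term-by-term (mod 7).
  2*X**3 ↦ 2·1·1·1 = 2
  3*X**2*Y ↦ 3·1·5·1 = 15
  -3*X**2*Z ↦ -3·1·1·6 = -18
  -3*X*Y*Z ↦ -3·1·5·6 = -90
  -2*X*Z**2 ↦ -2·1·1·36 = -72
  -3*Y**3 ↦ -3·1·125·1 = -375
  3*Y**2*Z ↦ 3·1·25·6 = 450
  Y*Z**2 ↦ 1·1·5·36 = 180
Sum: F(1, 5, 6) = (2) + (15) + (-18) + (-90) + (-72) + (-375) + (450) + (180) = 92.
Reducing mod 7: 92 ≡ 1 (mod 7).
Since F(a, b, c) ≡ 1 ≠ 0 (mod 7), P does NOT lie on the curve.


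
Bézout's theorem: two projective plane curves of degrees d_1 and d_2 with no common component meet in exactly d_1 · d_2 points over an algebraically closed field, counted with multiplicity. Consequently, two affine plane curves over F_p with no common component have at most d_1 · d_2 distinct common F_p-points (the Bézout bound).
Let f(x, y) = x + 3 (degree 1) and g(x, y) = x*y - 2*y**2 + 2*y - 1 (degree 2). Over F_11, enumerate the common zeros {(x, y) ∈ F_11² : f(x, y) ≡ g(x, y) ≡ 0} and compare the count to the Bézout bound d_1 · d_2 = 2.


Common zeros: {(8, 2), (8, 3)}; count = 2; Bézout bound = 2.

deg(f) = 1, deg(g) = 2, so Bézout bound = 2.
Scan x ∈ F_11. For each x, list the y ∈ F_11 with f(x, y) ≡ 0 and those with g(x, y) ≡ 0 (mod 11); the common zeros in that column are the intersection.
  x = 0: f ≡ 0 at y ∈ ∅; g ≡ 0 at y ∈ ∅; common: ∅.
  x = 1: f ≡ 0 at y ∈ ∅; g ≡ 0 at y ∈ {1, 6}; common: ∅.
  x = 2: f ≡ 0 at y ∈ ∅; g ≡ 0 at y ∈ ∅; common: ∅.
  x = 3: f ≡ 0 at y ∈ ∅; g ≡ 0 at y ∈ ∅; common: ∅.
  x = 4: f ≡ 0 at y ∈ ∅; g ≡ 0 at y ∈ ∅; common: ∅.
  x = 5: f ≡ 0 at y ∈ ∅; g ≡ 0 at y ∈ ∅; common: ∅.
  x = 6: f ≡ 0 at y ∈ ∅; g ≡ 0 at y ∈ {5, 10}; common: ∅.
  x = 7: f ≡ 0 at y ∈ ∅; g ≡ 0 at y ∈ ∅; common: ∅.
  x = 8: f ≡ 0 at y ∈ {0, 1, 2, 3, 4, 5, 6, 7, 8, 9, 10}; g ≡ 0 at y ∈ {2, 3}; common: {2, 3}.
  x = 9: f ≡ 0 at y ∈ ∅; g ≡ 0 at y ∈ {4, 7}; common: ∅.
  x = 10: f ≡ 0 at y ∈ ∅; g ≡ 0 at y ∈ {8, 9}; common: ∅.
Collecting: common zeros = {(8, 2), (8, 3)}, so the count is 2.
Comparison with the Bézout bound: 2 ≤ 2 = deg(f)·deg(g), as expected for curves with no common component (the bound is attained).


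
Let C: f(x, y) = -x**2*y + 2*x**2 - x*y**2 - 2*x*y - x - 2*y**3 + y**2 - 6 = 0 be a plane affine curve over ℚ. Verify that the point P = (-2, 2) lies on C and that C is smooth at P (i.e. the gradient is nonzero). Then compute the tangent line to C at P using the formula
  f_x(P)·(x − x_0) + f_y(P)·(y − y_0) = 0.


Tangent line at P: -9*x - 12*y + 6 = 0.

Step 1: f(-2, 2) = 0, so P lies on C.
Step 2: partial derivatives
  f_x(x, y) = -2*x*y + 4*x - y**2 - 2*y - 1, f_y(x, y) = -x**2 - 2*x*y - 2*x - 6*y**2 + 2*y.
  f_x(P) = -9, f_y(P) = -12 (gradient nonzero, so P is smooth).
Step 3: tangent line at P: -9·(x − -2) + -12·(y − 2) = 0.
Expanding: -9*x - 12*y + 6 = 0.


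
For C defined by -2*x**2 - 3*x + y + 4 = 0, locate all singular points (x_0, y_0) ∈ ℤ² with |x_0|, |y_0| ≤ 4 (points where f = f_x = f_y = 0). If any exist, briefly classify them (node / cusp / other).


No singular points in the scanned grid; C is smooth there.

Compute partial derivatives:
  f_x = -4*x - 3.
  f_y = 1.
f_y = 1 is a nonzero constant, so f_y never vanishes: no point (x, y) can satisfy f = f_x = f_y = 0. In particular no (x, y) ∈ {−4, ..., 4}² is singular; the curve is smooth.


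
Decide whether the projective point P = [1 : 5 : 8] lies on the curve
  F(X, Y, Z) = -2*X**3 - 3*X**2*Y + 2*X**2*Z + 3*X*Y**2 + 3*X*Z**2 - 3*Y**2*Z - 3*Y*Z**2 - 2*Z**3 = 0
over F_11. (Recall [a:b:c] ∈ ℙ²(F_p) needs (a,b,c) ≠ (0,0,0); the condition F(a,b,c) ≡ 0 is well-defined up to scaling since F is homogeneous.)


F(1,5,8) ≡ 3 (mod 11); P is NOT on the curve.

Evaluate F(1, 5, 8) term-by-term (mod 11).
  -2*X**3 ↦ -2·1·1·1 = -2
  -3*X**2*Y ↦ -3·1·5·1 = -15
  2*X**2*Z ↦ 2·1·1·8 = 16
  3*X*Y**2 ↦ 3·1·25·1 = 75
  3*X*Z**2 ↦ 3·1·1·64 = 192
  -3*Y**2*Z ↦ -3·1·25·8 = -600
  -3*Y*Z**2 ↦ -3·1·5·64 = -960
  -2*Z**3 ↦ -2·1·1·512 = -1024
Sum: F(1, 5, 8) = (-2) + (-15) + (16) + (75) + (192) + (-600) + (-960) + (-1024) = -2318.
Reducing mod 11: -2318 ≡ 3 (mod 11).
Since F(a, b, c) ≡ 3 ≠ 0 (mod 11), P does NOT lie on the curve.


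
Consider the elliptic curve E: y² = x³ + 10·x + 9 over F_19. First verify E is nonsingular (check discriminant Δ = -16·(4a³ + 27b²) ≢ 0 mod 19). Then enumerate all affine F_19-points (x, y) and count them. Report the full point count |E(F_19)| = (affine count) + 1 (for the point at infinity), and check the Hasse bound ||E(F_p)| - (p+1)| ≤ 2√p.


Affine points = {(0, 3), (0, 16), (1, 1), (1, 18), (3, 3), (3, 16), (6, 0), (7, 2), (7, 17), (9, 7), (9, 12), (10, 8), (10, 11), (11, 5), (11, 14), (14, 9), (14, 10), (15, 0), (16, 3), (16, 16), (17, 0), (18, 6), (18, 13)}; affine count = 23; |E(F_19)| = 24.

Discriminant check: Δ ∝ 4a³ + 27b² = 4·10³ + 27·9² = 4·1000 + 27·81 ≡ 12 (mod 19). Nonzero ⇒ E is nonsingular.
For each x ∈ F_19, compute rhs = x³ + 10·x + 9 mod 19, then count y ∈ F_19 with y² ≡ rhs.
  x = 0: rhs = 9, matching y values: 3, 16 (2 points).
  x = 1: rhs = 1, matching y values: 1, 18 (2 points).
  x = 2: rhs = 18, matching y values: none (0 points).
  x = 3: rhs = 9, matching y values: 3, 16 (2 points).
  x = 4: rhs = 18, matching y values: none (0 points).
  x = 5: rhs = 13, matching y values: none (0 points).
  x = 6: rhs = 0, matching y values: 0 (1 points).
  x = 7: rhs = 4, matching y values: 2, 17 (2 points).
  x = 8: rhs = 12, matching y values: none (0 points).
  x = 9: rhs = 11, matching y values: 7, 12 (2 points).
  x = 10: rhs = 7, matching y values: 8, 11 (2 points).
  x = 11: rhs = 6, matching y values: 5, 14 (2 points).
  x = 12: rhs = 14, matching y values: none (0 points).
  x = 13: rhs = 18, matching y values: none (0 points).
  x = 14: rhs = 5, matching y values: 9, 10 (2 points).
  x = 15: rhs = 0, matching y values: 0 (1 points).
  x = 16: rhs = 9, matching y values: 3, 16 (2 points).
  x = 17: rhs = 0, matching y values: 0 (1 points).
  x = 18: rhs = 17, matching y values: 6, 13 (2 points).
Total affine count: 23.
Full point count |E(F_19)| = 23 + 1 = 24.
Hasse bound: |24 − (19+1)| = |4| = 4 ≤ 2√19 ≈ 8.7178 ✓.


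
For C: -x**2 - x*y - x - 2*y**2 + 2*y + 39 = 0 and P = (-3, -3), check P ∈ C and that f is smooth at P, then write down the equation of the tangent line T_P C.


Tangent line at P: 8*x + 17*y + 75 = 0.

Step 1: f(-3, -3) = 0, so P lies on C.
Step 2: partial derivatives
  f_x(x, y) = -2*x - y - 1, f_y(x, y) = -x - 4*y + 2.
  f_x(P) = 8, f_y(P) = 17 (gradient nonzero, so P is smooth).
Step 3: tangent line at P: 8·(x − -3) + 17·(y − -3) = 0.
Expanding: 8*x + 17*y + 75 = 0.


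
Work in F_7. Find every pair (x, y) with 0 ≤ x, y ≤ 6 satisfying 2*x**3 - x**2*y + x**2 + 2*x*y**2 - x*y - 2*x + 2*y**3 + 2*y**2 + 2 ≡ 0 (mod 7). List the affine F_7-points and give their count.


Affine F_7-points: {(1, 1), (1, 5), (1, 6), (2, 6), (3, 6), (4, 2)}; count = 6.

For each of the 49 pairs (x, y) ∈ F_7², evaluate f(x, y) mod 7. Record the zeros.
  x = 0: [0↦2, 1↦6, 2↦5, 3↦4, 4↦1, 5↦1, 6↦2]  zeros at y ∈ ∅
  x = 1: [0↦3, 1↦0, 2↦3, 3↦3, 4↦5, 5↦0, 6↦0]  zeros at y ∈ {1, 5, 6}
  x = 2: [0↦4, 1↦6, 2↦4, 3↦3, 4↦1, 5↦3, 6↦0]  zeros at y ∈ {6}
  x = 3: [0↦3, 1↦1, 2↦6, 3↦2, 4↦1, 5↦1, 6↦0]  zeros at y ∈ {6}
  x = 4: [0↦5, 1↦4, 2↦0, 3↦5, 4↦3, 5↦6, 6↦5]  zeros at y ∈ {2}
  x = 5: [0↦1, 1↦6, 2↦5, 3↦3, 4↦5, 5↦2, 6↦6]  zeros at y ∈ ∅
  x = 6: [0↦3, 1↦5, 2↦5, 3↦1, 4↦5, 5↦1, 6↦1]  zeros at y ∈ ∅
Collecting zeros: affine points = {(1, 1), (1, 5), (1, 6), (2, 6), (3, 6), (4, 2)}.
Total count |C(F_7)_aff| = 6.


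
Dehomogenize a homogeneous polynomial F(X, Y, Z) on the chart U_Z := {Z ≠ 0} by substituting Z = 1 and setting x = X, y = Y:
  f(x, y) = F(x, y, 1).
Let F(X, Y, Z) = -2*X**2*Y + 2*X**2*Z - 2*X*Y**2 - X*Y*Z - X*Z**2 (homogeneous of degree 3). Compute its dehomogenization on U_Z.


f(x, y) = -2*x**2*y + 2*x**2 - 2*x*y**2 - x*y - x

On U_Z we set Z = 1. Each monomial c·X^i·Y^j·Z^k in F becomes c·x^i·y^j·1^k = c·x^i·y^j.
Substituting Z = 1: F(X, Y, 1) = -2*x**2*y + 2*x**2 - 2*x*y**2 - x*y - x.
Note: deg(f) ≤ deg(F) = 3; strict inequality happens when F is divisible by Z (lost terms).


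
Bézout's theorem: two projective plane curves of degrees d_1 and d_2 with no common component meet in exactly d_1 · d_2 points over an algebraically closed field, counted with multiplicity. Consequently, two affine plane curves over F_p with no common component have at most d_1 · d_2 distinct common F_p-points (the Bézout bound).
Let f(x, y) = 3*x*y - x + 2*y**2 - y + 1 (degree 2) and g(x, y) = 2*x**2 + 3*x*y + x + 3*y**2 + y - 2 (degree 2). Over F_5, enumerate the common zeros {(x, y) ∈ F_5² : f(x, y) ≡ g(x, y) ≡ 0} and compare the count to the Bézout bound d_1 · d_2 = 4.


Common zeros: {(1, 4), (4, 1)}; count = 2; Bézout bound = 4.

deg(f) = 2, deg(g) = 2, so Bézout bound = 4.
Scan x ∈ F_5. For each x, list the y ∈ F_5 with f(x, y) ≡ 0 and those with g(x, y) ≡ 0 (mod 5); the common zeros in that column are the intersection.
  x = 0: f ≡ 0 at y ∈ ∅; g ≡ 0 at y ∈ {4}; common: ∅.
  x = 1: f ≡ 0 at y ∈ {0, 4}; g ≡ 0 at y ∈ {3, 4}; common: {4}.
  x = 2: f ≡ 0 at y ∈ ∅; g ≡ 0 at y ∈ ∅; common: ∅.
  x = 3: f ≡ 0 at y ∈ {3}; g ≡ 0 at y ∈ ∅; common: ∅.
  x = 4: f ≡ 0 at y ∈ {1}; g ≡ 0 at y ∈ {1, 3}; common: {1}.
Collecting: common zeros = {(1, 4), (4, 1)}, so the count is 2.
Comparison with the Bézout bound: 2 ≤ 4 = deg(f)·deg(g), as expected for curves with no common component (the affine F_5-count falls short of the bound because intersections may lie at infinity, over extension fields, or carry multiplicity).


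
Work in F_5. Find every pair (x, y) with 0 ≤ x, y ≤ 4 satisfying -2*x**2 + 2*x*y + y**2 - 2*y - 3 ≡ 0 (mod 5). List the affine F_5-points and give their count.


Affine F_5-points: {(0, 3), (0, 4), (1, 0), (3, 3), (4, 0), (4, 4)}; count = 6.

For each of the 25 pairs (x, y) ∈ F_5², evaluate f(x, y) mod 5. Record the zeros.
  x = 0: [0↦2, 1↦1, 2↦2, 3↦0, 4↦0]  zeros at y ∈ {3, 4}
  x = 1: [0↦0, 1↦1, 2↦4, 3↦4, 4↦1]  zeros at y ∈ {0}
  x = 2: [0↦4, 1↦2, 2↦2, 3↦4, 4↦3]  zeros at y ∈ ∅
  x = 3: [0↦4, 1↦4, 2↦1, 3↦0, 4↦1]  zeros at y ∈ {3}
  x = 4: [0↦0, 1↦2, 2↦1, 3↦2, 4↦0]  zeros at y ∈ {0, 4}
Collecting zeros: affine points = {(0, 3), (0, 4), (1, 0), (3, 3), (4, 0), (4, 4)}.
Total count |C(F_5)_aff| = 6.


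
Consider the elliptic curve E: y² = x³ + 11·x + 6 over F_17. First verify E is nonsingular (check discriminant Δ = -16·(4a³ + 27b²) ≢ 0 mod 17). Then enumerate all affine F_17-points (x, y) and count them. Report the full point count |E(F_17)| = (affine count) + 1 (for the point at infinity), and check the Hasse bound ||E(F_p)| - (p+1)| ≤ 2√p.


Affine points = {(1, 1), (1, 16), (2, 6), (2, 11), (3, 7), (3, 10), (5, 4), (5, 13), (6, 4), (6, 13), (7, 1), (7, 16), (9, 1), (9, 16), (11, 8), (11, 9), (12, 8), (12, 9), (13, 0)}; affine count = 19; |E(F_17)| = 20.

Discriminant check: Δ ∝ 4a³ + 27b² = 4·11³ + 27·6² = 4·1331 + 27·36 ≡ 6 (mod 17). Nonzero ⇒ E is nonsingular.
For each x ∈ F_17, compute rhs = x³ + 11·x + 6 mod 17, then count y ∈ F_17 with y² ≡ rhs.
  x = 0: rhs = 6, matching y values: none (0 points).
  x = 1: rhs = 1, matching y values: 1, 16 (2 points).
  x = 2: rhs = 2, matching y values: 6, 11 (2 points).
  x = 3: rhs = 15, matching y values: 7, 10 (2 points).
  x = 4: rhs = 12, matching y values: none (0 points).
  x = 5: rhs = 16, matching y values: 4, 13 (2 points).
  x = 6: rhs = 16, matching y values: 4, 13 (2 points).
  x = 7: rhs = 1, matching y values: 1, 16 (2 points).
  x = 8: rhs = 11, matching y values: none (0 points).
  x = 9: rhs = 1, matching y values: 1, 16 (2 points).
  x = 10: rhs = 11, matching y values: none (0 points).
  x = 11: rhs = 13, matching y values: 8, 9 (2 points).
  x = 12: rhs = 13, matching y values: 8, 9 (2 points).
  x = 13: rhs = 0, matching y values: 0 (1 points).
  x = 14: rhs = 14, matching y values: none (0 points).
  x = 15: rhs = 10, matching y values: none (0 points).
  x = 16: rhs = 11, matching y values: none (0 points).
Total affine count: 19.
Full point count |E(F_17)| = 19 + 1 = 20.
Hasse bound: |20 − (17+1)| = |2| = 2 ≤ 2√17 ≈ 8.2462 ✓.


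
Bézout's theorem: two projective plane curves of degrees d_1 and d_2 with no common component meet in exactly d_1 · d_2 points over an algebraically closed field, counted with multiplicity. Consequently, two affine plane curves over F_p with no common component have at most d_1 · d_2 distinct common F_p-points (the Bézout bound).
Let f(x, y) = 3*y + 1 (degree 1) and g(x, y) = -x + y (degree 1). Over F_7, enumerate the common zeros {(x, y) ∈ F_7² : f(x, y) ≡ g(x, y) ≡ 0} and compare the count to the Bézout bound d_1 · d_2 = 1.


Common zeros: {(2, 2)}; count = 1; Bézout bound = 1.

deg(f) = 1, deg(g) = 1, so Bézout bound = 1.
Scan x ∈ F_7. For each x, list the y ∈ F_7 with f(x, y) ≡ 0 and those with g(x, y) ≡ 0 (mod 7); the common zeros in that column are the intersection.
  x = 0: f ≡ 0 at y ∈ {2}; g ≡ 0 at y ∈ {0}; common: ∅.
  x = 1: f ≡ 0 at y ∈ {2}; g ≡ 0 at y ∈ {1}; common: ∅.
  x = 2: f ≡ 0 at y ∈ {2}; g ≡ 0 at y ∈ {2}; common: {2}.
  x = 3: f ≡ 0 at y ∈ {2}; g ≡ 0 at y ∈ {3}; common: ∅.
  x = 4: f ≡ 0 at y ∈ {2}; g ≡ 0 at y ∈ {4}; common: ∅.
  x = 5: f ≡ 0 at y ∈ {2}; g ≡ 0 at y ∈ {5}; common: ∅.
  x = 6: f ≡ 0 at y ∈ {2}; g ≡ 0 at y ∈ {6}; common: ∅.
Collecting: common zeros = {(2, 2)}, so the count is 1.
Comparison with the Bézout bound: 1 ≤ 1 = deg(f)·deg(g), as expected for curves with no common component (the bound is attained).


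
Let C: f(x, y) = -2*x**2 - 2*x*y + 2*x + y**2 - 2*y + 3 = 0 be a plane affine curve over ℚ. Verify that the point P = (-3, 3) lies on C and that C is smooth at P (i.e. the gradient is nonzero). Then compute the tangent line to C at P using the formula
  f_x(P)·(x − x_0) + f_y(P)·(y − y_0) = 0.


Tangent line at P: 8*x + 10*y - 6 = 0.

Step 1: f(-3, 3) = 0, so P lies on C.
Step 2: partial derivatives
  f_x(x, y) = -4*x - 2*y + 2, f_y(x, y) = -2*x + 2*y - 2.
  f_x(P) = 8, f_y(P) = 10 (gradient nonzero, so P is smooth).
Step 3: tangent line at P: 8·(x − -3) + 10·(y − 3) = 0.
Expanding: 8*x + 10*y - 6 = 0.


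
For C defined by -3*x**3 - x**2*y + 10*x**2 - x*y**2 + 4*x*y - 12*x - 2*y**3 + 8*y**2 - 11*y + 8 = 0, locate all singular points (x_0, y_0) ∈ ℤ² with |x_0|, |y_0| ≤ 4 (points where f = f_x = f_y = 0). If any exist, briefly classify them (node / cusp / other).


Singular points: {(1, 1)}; classification: cusp.

Compute partial derivatives:
  f_x = -9*x**2 - 2*x*y + 20*x - y**2 + 4*y - 12.
  f_y = -x**2 - 2*x*y + 4*x - 6*y**2 + 16*y - 11.
Scan x_0 ∈ {−4, ..., 4}. For each x_0, f_y(x_0, y) is a polynomial in y; find its integer roots y ∈ {−4, ..., 4}, then test f_x and f at those candidates.
  x = -4: f_y(-4, y) = -6*y**2 + 24*y - 43; no integer root y with |y| ≤ 4.
  x = -3: f_y(-3, y) = -6*y**2 + 22*y - 32; no integer root y with |y| ≤ 4.
  x = -2: f_y(-2, y) = -6*y**2 + 20*y - 23; no integer root y with |y| ≤ 4.
  x = -1: f_y(-1, y) = -6*y**2 + 18*y - 16; no integer root y with |y| ≤ 4.
  x = 0: f_y(0, y) = -6*y**2 + 16*y - 11; no integer root y with |y| ≤ 4.
  x = 1: f_y(1, y) = -6*y**2 + 14*y - 8; vanishes at y ∈ {1}. (1, 1): f_x = 0, f = 0 — SINGULAR.
  x = 2: f_y(2, y) = -6*y**2 + 12*y - 7; no integer root y with |y| ≤ 4.
  x = 3: f_y(3, y) = -6*y**2 + 10*y - 8; no integer root y with |y| ≤ 4.
  x = 4: f_y(4, y) = -6*y**2 + 8*y - 11; no integer root y with |y| ≤ 4.
Only singular point on the grid: (1, 1).
Classify: substitute x = 1 + u, y = 1 + v and expand: f = -3*u**3 - u**2*v - u*v**2 - 2*v**3 + v**2.
No constant or linear terms (consistent with a singular point). Quadratic part: v**2. Cubic part: -3*u**3 - u**2*v - u*v**2 - 2*v**3.
The quadratic part v**2 is a perfect square, so there is a single (double) tangent line v = 0, i.e. y = 1. Restricting the cubic part to that line (v = 0) leaves -3*u**3 ≠ 0, so f is not divisible by v and the branch is v² ≈ 3*u**3 to lowest order — this is a cusp.
Classification: cusp.


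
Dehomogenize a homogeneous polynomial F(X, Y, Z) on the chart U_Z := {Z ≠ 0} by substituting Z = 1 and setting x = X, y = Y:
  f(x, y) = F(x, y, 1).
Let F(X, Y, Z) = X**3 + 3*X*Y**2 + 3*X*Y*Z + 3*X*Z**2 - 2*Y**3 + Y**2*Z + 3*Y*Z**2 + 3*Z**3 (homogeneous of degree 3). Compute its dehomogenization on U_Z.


f(x, y) = x**3 + 3*x*y**2 + 3*x*y + 3*x - 2*y**3 + y**2 + 3*y + 3

On U_Z we set Z = 1. Each monomial c·X^i·Y^j·Z^k in F becomes c·x^i·y^j·1^k = c·x^i·y^j.
Substituting Z = 1: F(X, Y, 1) = x**3 + 3*x*y**2 + 3*x*y + 3*x - 2*y**3 + y**2 + 3*y + 3.
Note: deg(f) ≤ deg(F) = 3; strict inequality happens when F is divisible by Z (lost terms).


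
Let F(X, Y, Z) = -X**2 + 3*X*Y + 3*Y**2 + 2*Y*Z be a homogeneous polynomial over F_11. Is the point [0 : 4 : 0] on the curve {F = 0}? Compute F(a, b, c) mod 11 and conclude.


F(0,4,0) ≡ 4 (mod 11); P is NOT on the curve.

Evaluate F(0, 4, 0) term-by-term (mod 11).
  -X**2 ↦ -1·0·1·1 = 0
  3*X*Y ↦ 3·0·4·1 = 0
  3*Y**2 ↦ 3·1·16·1 = 48
  2*Y*Z ↦ 2·1·4·0 = 0
Sum: F(0, 4, 0) = (0) + (0) + (48) + (0) = 48.
Reducing mod 11: 48 ≡ 4 (mod 11).
Since F(a, b, c) ≡ 4 ≠ 0 (mod 11), P does NOT lie on the curve.


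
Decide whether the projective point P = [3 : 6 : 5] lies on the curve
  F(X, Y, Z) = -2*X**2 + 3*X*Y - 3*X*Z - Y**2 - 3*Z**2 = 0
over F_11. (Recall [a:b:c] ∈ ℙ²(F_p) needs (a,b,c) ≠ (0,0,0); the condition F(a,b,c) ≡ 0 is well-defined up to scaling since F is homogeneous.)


F(3,6,5) ≡ 1 (mod 11); P is NOT on the curve.

Evaluate F(3, 6, 5) term-by-term (mod 11).
  -2*X**2 ↦ -2·9·1·1 = -18
  3*X*Y ↦ 3·3·6·1 = 54
  -3*X*Z ↦ -3·3·1·5 = -45
  -Y**2 ↦ -1·1·36·1 = -36
  -3*Z**2 ↦ -3·1·1·25 = -75
Sum: F(3, 6, 5) = (-18) + (54) + (-45) + (-36) + (-75) = -120.
Reducing mod 11: -120 ≡ 1 (mod 11).
Since F(a, b, c) ≡ 1 ≠ 0 (mod 11), P does NOT lie on the curve.


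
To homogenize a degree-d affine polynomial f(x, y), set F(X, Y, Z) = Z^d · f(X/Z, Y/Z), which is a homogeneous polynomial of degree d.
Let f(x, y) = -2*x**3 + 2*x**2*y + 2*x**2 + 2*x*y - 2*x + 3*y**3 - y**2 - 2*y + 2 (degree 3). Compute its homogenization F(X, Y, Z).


F(X, Y, Z) = -2*X**3 + 2*X**2*Y + 2*X**2*Z + 2*X*Y*Z - 2*X*Z**2 + 3*Y**3 - Y**2*Z - 2*Y*Z**2 + 2*Z**3

deg(f) = 3.
Substitute x = X/Z, y = Y/Z into f, then multiply by Z^3.
  monomial -2·x^3·y^0 ↦ -2·X^3·Y^0·Z^0.
  monomial 2·x^2·y^1 ↦ 2·X^2·Y^1·Z^0.
  monomial 2·x^2·y^0 ↦ 2·X^2·Y^0·Z^1.
  monomial 2·x^1·y^1 ↦ 2·X^1·Y^1·Z^1.
  monomial -2·x^1·y^0 ↦ -2·X^1·Y^0·Z^2.
  monomial 3·x^0·y^3 ↦ 3·X^0·Y^3·Z^0.
  monomial -1·x^0·y^2 ↦ -1·X^0·Y^2·Z^1.
  monomial -2·x^0·y^1 ↦ -2·X^0·Y^1·Z^2.
  monomial 2·x^0·y^0 ↦ 2·X^0·Y^0·Z^3.
Collecting: F(X, Y, Z) = -2*X**3 + 2*X**2*Y + 2*X**2*Z + 2*X*Y*Z - 2*X*Z**2 + 3*Y**3 - Y**2*Z - 2*Y*Z**2 + 2*Z**3.


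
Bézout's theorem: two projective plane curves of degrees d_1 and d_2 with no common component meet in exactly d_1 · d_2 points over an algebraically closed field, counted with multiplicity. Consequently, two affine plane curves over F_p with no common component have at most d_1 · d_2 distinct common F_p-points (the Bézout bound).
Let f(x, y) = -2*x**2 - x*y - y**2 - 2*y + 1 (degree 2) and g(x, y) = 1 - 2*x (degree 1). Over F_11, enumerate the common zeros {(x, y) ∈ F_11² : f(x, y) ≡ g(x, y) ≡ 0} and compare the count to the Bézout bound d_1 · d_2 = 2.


Common zeros: {(6, 7)}; count = 1; Bézout bound = 2.

deg(f) = 2, deg(g) = 1, so Bézout bound = 2.
Scan x ∈ F_11. For each x, list the y ∈ F_11 with f(x, y) ≡ 0 and those with g(x, y) ≡ 0 (mod 11); the common zeros in that column are the intersection.
  x = 0: f ≡ 0 at y ∈ ∅; g ≡ 0 at y ∈ ∅; common: ∅.
  x = 1: f ≡ 0 at y ∈ {2, 6}; g ≡ 0 at y ∈ ∅; common: ∅.
  x = 2: f ≡ 0 at y ∈ ∅; g ≡ 0 at y ∈ ∅; common: ∅.
  x = 3: f ≡ 0 at y ∈ {8, 9}; g ≡ 0 at y ∈ ∅; common: ∅.
  x = 4: f ≡ 0 at y ∈ {8}; g ≡ 0 at y ∈ ∅; common: ∅.
  x = 5: f ≡ 0 at y ∈ ∅; g ≡ 0 at y ∈ ∅; common: ∅.
  x = 6: f ≡ 0 at y ∈ {7}; g ≡ 0 at y ∈ {0, 1, 2, 3, 4, 5, 6, 7, 8, 9, 10}; common: {7}.
  x = 7: f ≡ 0 at y ∈ {6, 7}; g ≡ 0 at y ∈ ∅; common: ∅.
  x = 8: f ≡ 0 at y ∈ ∅; g ≡ 0 at y ∈ ∅; common: ∅.
  x = 9: f ≡ 0 at y ∈ {2, 9}; g ≡ 0 at y ∈ ∅; common: ∅.
  x = 10: f ≡ 0 at y ∈ ∅; g ≡ 0 at y ∈ ∅; common: ∅.
Collecting: common zeros = {(6, 7)}, so the count is 1.
Comparison with the Bézout bound: 1 ≤ 2 = deg(f)·deg(g), as expected for curves with no common component (the affine F_11-count falls short of the bound because intersections may lie at infinity, over extension fields, or carry multiplicity).


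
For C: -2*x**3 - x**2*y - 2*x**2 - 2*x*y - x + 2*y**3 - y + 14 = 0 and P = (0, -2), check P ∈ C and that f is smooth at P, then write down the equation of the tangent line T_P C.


Tangent line at P: 3*x + 23*y + 46 = 0.

Step 1: f(0, -2) = 0, so P lies on C.
Step 2: partial derivatives
  f_x(x, y) = -6*x**2 - 2*x*y - 4*x - 2*y - 1, f_y(x, y) = -x**2 - 2*x + 6*y**2 - 1.
  f_x(P) = 3, f_y(P) = 23 (gradient nonzero, so P is smooth).
Step 3: tangent line at P: 3·(x − 0) + 23·(y − -2) = 0.
Expanding: 3*x + 23*y + 46 = 0.


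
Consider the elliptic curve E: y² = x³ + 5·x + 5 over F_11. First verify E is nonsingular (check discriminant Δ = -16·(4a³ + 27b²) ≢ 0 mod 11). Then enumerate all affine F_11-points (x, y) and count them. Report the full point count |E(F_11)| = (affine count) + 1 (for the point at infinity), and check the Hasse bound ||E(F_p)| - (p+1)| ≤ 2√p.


Affine points = {(0, 4), (0, 7), (1, 0), (2, 1), (2, 10), (3, 5), (3, 6), (4, 1), (4, 10), (5, 1), (5, 10), (6, 3), (6, 8), (7, 3), (7, 8), (9, 3), (9, 8)}; affine count = 17; |E(F_11)| = 18.

Discriminant check: Δ ∝ 4a³ + 27b² = 4·5³ + 27·5² = 4·125 + 27·25 ≡ 9 (mod 11). Nonzero ⇒ E is nonsingular.
For each x ∈ F_11, compute rhs = x³ + 5·x + 5 mod 11, then count y ∈ F_11 with y² ≡ rhs.
  x = 0: rhs = 5, matching y values: 4, 7 (2 points).
  x = 1: rhs = 0, matching y values: 0 (1 points).
  x = 2: rhs = 1, matching y values: 1, 10 (2 points).
  x = 3: rhs = 3, matching y values: 5, 6 (2 points).
  x = 4: rhs = 1, matching y values: 1, 10 (2 points).
  x = 5: rhs = 1, matching y values: 1, 10 (2 points).
  x = 6: rhs = 9, matching y values: 3, 8 (2 points).
  x = 7: rhs = 9, matching y values: 3, 8 (2 points).
  x = 8: rhs = 7, matching y values: none (0 points).
  x = 9: rhs = 9, matching y values: 3, 8 (2 points).
  x = 10: rhs = 10, matching y values: none (0 points).
Total affine count: 17.
Full point count |E(F_11)| = 17 + 1 = 18.
Hasse bound: |18 − (11+1)| = |6| = 6 ≤ 2√11 ≈ 6.6332 ✓.


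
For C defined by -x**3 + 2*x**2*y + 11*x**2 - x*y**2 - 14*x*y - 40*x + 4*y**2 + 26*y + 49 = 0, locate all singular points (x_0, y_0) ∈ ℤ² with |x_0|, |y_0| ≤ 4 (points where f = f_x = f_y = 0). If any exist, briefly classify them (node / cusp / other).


Singular points: {(3, -1)}; classification: cusp.

Compute partial derivatives:
  f_x = -3*x**2 + 4*x*y + 22*x - y**2 - 14*y - 40.
  f_y = 2*x**2 - 2*x*y - 14*x + 8*y + 26.
Scan x_0 ∈ {−4, ..., 4}. For each x_0, f_y(x_0, y) is a polynomial in y; find its integer roots y ∈ {−4, ..., 4}, then test f_x and f at those candidates.
  x = -4: f_y(-4, y) = 16*y + 114; no integer root y with |y| ≤ 4.
  x = -3: f_y(-3, y) = 14*y + 86; no integer root y with |y| ≤ 4.
  x = -2: f_y(-2, y) = 12*y + 62; no integer root y with |y| ≤ 4.
  x = -1: f_y(-1, y) = 10*y + 42; no integer root y with |y| ≤ 4.
  x = 0: f_y(0, y) = 8*y + 26; no integer root y with |y| ≤ 4.
  x = 1: f_y(1, y) = 6*y + 14; no integer root y with |y| ≤ 4.
  x = 2: f_y(2, y) = 4*y + 6; no integer root y with |y| ≤ 4.
  x = 3: f_y(3, y) = 2*y + 2; vanishes at y ∈ {-1}. (3, -1): f_x = 0, f = 0 — SINGULAR.
  x = 4: f_y(4, y) = 2; no integer root y with |y| ≤ 4.
Only singular point on the grid: (3, -1).
Classify: substitute x = 3 + u, y = -1 + v and expand: f = -u**3 + 2*u**2*v - u*v**2 + v**2.
No constant or linear terms (consistent with a singular point). Quadratic part: v**2. Cubic part: -u**3 + 2*u**2*v - u*v**2.
The quadratic part v**2 is a perfect square, so there is a single (double) tangent line v = 0, i.e. y = -1. Restricting the cubic part to that line (v = 0) leaves -u**3 ≠ 0, so f is not divisible by v and the branch is v² ≈ u**3 to lowest order — this is a cusp.
Classification: cusp.


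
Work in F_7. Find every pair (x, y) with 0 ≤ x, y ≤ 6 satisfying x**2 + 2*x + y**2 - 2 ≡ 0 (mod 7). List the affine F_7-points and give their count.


Affine F_7-points: {(0, 3), (0, 4), (2, 1), (2, 6), (3, 1), (3, 6), (5, 3), (5, 4)}; count = 8.

For each of the 49 pairs (x, y) ∈ F_7², evaluate f(x, y) mod 7. Record the zeros.
  x = 0: [0↦5, 1↦6, 2↦2, 3↦0, 4↦0, 5↦2, 6↦6]  zeros at y ∈ {3, 4}
  x = 1: [0↦1, 1↦2, 2↦5, 3↦3, 4↦3, 5↦5, 6↦2]  zeros at y ∈ ∅
  x = 2: [0↦6, 1↦0, 2↦3, 3↦1, 4↦1, 5↦3, 6↦0]  zeros at y ∈ {1, 6}
  x = 3: [0↦6, 1↦0, 2↦3, 3↦1, 4↦1, 5↦3, 6↦0]  zeros at y ∈ {1, 6}
  x = 4: [0↦1, 1↦2, 2↦5, 3↦3, 4↦3, 5↦5, 6↦2]  zeros at y ∈ ∅
  x = 5: [0↦5, 1↦6, 2↦2, 3↦0, 4↦0, 5↦2, 6↦6]  zeros at y ∈ {3, 4}
  x = 6: [0↦4, 1↦5, 2↦1, 3↦6, 4↦6, 5↦1, 6↦5]  zeros at y ∈ ∅
Collecting zeros: affine points = {(0, 3), (0, 4), (2, 1), (2, 6), (3, 1), (3, 6), (5, 3), (5, 4)}.
Total count |C(F_7)_aff| = 8.


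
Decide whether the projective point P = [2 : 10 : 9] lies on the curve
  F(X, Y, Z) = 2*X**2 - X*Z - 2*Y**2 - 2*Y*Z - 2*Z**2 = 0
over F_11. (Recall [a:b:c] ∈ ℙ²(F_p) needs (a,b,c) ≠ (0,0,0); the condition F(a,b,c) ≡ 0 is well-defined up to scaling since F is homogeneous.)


F(2,10,9) ≡ 9 (mod 11); P is NOT on the curve.

Evaluate F(2, 10, 9) term-by-term (mod 11).
  2*X**2 ↦ 2·4·1·1 = 8
  -X*Z ↦ -1·2·1·9 = -18
  -2*Y**2 ↦ -2·1·100·1 = -200
  -2*Y*Z ↦ -2·1·10·9 = -180
  -2*Z**2 ↦ -2·1·1·81 = -162
Sum: F(2, 10, 9) = (8) + (-18) + (-200) + (-180) + (-162) = -552.
Reducing mod 11: -552 ≡ 9 (mod 11).
Since F(a, b, c) ≡ 9 ≠ 0 (mod 11), P does NOT lie on the curve.


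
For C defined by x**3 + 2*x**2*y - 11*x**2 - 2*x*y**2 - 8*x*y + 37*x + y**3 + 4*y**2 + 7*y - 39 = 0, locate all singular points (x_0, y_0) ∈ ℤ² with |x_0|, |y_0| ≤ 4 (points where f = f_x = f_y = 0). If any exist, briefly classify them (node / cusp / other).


Singular points: {(3, 1)}; classification: cusp.

Compute partial derivatives:
  f_x = 3*x**2 + 4*x*y - 22*x - 2*y**2 - 8*y + 37.
  f_y = 2*x**2 - 4*x*y - 8*x + 3*y**2 + 8*y + 7.
Scan x_0 ∈ {−4, ..., 4}. For each x_0, f_y(x_0, y) is a polynomial in y; find its integer roots y ∈ {−4, ..., 4}, then test f_x and f at those candidates.
  x = -4: f_y(-4, y) = 3*y**2 + 24*y + 71; no integer root y with |y| ≤ 4.
  x = -3: f_y(-3, y) = 3*y**2 + 20*y + 49; no integer root y with |y| ≤ 4.
  x = -2: f_y(-2, y) = 3*y**2 + 16*y + 31; no integer root y with |y| ≤ 4.
  x = -1: f_y(-1, y) = 3*y**2 + 12*y + 17; no integer root y with |y| ≤ 4.
  x = 0: f_y(0, y) = 3*y**2 + 8*y + 7; no integer root y with |y| ≤ 4.
  x = 1: f_y(1, y) = 3*y**2 + 4*y + 1; vanishes at y ∈ {-1}. (1, -1): f_x = 20 ≠ 0.
  x = 2: f_y(2, y) = 3*y**2 - 1; no integer root y with |y| ≤ 4.
  x = 3: f_y(3, y) = 3*y**2 - 4*y + 1; vanishes at y ∈ {1}. (3, 1): f_x = 0, f = 0 — SINGULAR.
  x = 4: f_y(4, y) = 3*y**2 - 8*y + 7; no integer root y with |y| ≤ 4.
Only singular point on the grid: (3, 1).
Classify: substitute x = 3 + u, y = 1 + v and expand: f = u**3 + 2*u**2*v - 2*u*v**2 + v**3 + v**2.
No constant or linear terms (consistent with a singular point). Quadratic part: v**2. Cubic part: u**3 + 2*u**2*v - 2*u*v**2 + v**3.
The quadratic part v**2 is a perfect square, so there is a single (double) tangent line v = 0, i.e. y = 1. Restricting the cubic part to that line (v = 0) leaves u**3 ≠ 0, so f is not divisible by v and the branch is v² ≈ -u**3 to lowest order — this is a cusp.
Classification: cusp.


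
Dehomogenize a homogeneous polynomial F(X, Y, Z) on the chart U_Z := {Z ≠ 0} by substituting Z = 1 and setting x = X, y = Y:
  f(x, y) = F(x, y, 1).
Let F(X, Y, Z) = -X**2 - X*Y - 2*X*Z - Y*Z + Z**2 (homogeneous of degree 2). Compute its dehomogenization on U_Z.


f(x, y) = -x**2 - x*y - 2*x - y + 1

On U_Z we set Z = 1. Each monomial c·X^i·Y^j·Z^k in F becomes c·x^i·y^j·1^k = c·x^i·y^j.
Substituting Z = 1: F(X, Y, 1) = -x**2 - x*y - 2*x - y + 1.
Note: deg(f) ≤ deg(F) = 2; strict inequality happens when F is divisible by Z (lost terms).


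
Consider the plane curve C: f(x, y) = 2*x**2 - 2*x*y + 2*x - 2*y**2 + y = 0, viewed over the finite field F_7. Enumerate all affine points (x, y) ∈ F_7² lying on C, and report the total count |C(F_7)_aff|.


Affine F_7-points: {(0, 0), (0, 4), (2, 1), (3, 4), (5, 1), (5, 5), (6, 0), (6, 5)}; count = 8.

For each of the 49 pairs (x, y) ∈ F_7², evaluate f(x, y) mod 7. Record the zeros.
  x = 0: [0↦0, 1↦6, 2↦1, 3↦6, 4↦0, 5↦4, 6↦4]  zeros at y ∈ {0, 4}
  x = 1: [0↦4, 1↦1, 2↦1, 3↦4, 4↦3, 5↦5, 6↦3]  zeros at y ∈ ∅
  x = 2: [0↦5, 1↦0, 2↦5, 3↦6, 4↦3, 5↦3, 6↦6]  zeros at y ∈ {1}
  x = 3: [0↦3, 1↦3, 2↦6, 3↦5, 4↦0, 5↦5, 6↦6]  zeros at y ∈ {4}
  x = 4: [0↦5, 1↦3, 2↦4, 3↦1, 4↦1, 5↦4, 6↦3]  zeros at y ∈ ∅
  x = 5: [0↦4, 1↦0, 2↦6, 3↦1, 4↦6, 5↦0, 6↦4]  zeros at y ∈ {1, 5}
  x = 6: [0↦0, 1↦1, 2↦5, 3↦5, 4↦1, 5↦0, 6↦2]  zeros at y ∈ {0, 5}
Collecting zeros: affine points = {(0, 0), (0, 4), (2, 1), (3, 4), (5, 1), (5, 5), (6, 0), (6, 5)}.
Total count |C(F_7)_aff| = 8.


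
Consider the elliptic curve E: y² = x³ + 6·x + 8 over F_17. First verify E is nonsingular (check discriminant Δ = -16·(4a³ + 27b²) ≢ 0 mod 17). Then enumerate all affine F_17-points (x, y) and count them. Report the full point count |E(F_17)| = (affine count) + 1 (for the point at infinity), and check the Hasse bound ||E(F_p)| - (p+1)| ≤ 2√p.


Affine points = {(0, 5), (0, 12), (1, 7), (1, 10), (3, 6), (3, 11), (7, 6), (7, 11), (9, 3), (9, 14), (16, 1), (16, 16)}; affine count = 12; |E(F_17)| = 13.

Discriminant check: Δ ∝ 4a³ + 27b² = 4·6³ + 27·8² = 4·216 + 27·64 ≡ 8 (mod 17). Nonzero ⇒ E is nonsingular.
For each x ∈ F_17, compute rhs = x³ + 6·x + 8 mod 17, then count y ∈ F_17 with y² ≡ rhs.
  x = 0: rhs = 8, matching y values: 5, 12 (2 points).
  x = 1: rhs = 15, matching y values: 7, 10 (2 points).
  x = 2: rhs = 11, matching y values: none (0 points).
  x = 3: rhs = 2, matching y values: 6, 11 (2 points).
  x = 4: rhs = 11, matching y values: none (0 points).
  x = 5: rhs = 10, matching y values: none (0 points).
  x = 6: rhs = 5, matching y values: none (0 points).
  x = 7: rhs = 2, matching y values: 6, 11 (2 points).
  x = 8: rhs = 7, matching y values: none (0 points).
  x = 9: rhs = 9, matching y values: 3, 14 (2 points).
  x = 10: rhs = 14, matching y values: none (0 points).
  x = 11: rhs = 11, matching y values: none (0 points).
  x = 12: rhs = 6, matching y values: none (0 points).
  x = 13: rhs = 5, matching y values: none (0 points).
  x = 14: rhs = 14, matching y values: none (0 points).
  x = 15: rhs = 5, matching y values: none (0 points).
  x = 16: rhs = 1, matching y values: 1, 16 (2 points).
Total affine count: 12.
Full point count |E(F_17)| = 12 + 1 = 13.
Hasse bound: |13 − (17+1)| = |-5| = 5 ≤ 2√17 ≈ 8.2462 ✓.


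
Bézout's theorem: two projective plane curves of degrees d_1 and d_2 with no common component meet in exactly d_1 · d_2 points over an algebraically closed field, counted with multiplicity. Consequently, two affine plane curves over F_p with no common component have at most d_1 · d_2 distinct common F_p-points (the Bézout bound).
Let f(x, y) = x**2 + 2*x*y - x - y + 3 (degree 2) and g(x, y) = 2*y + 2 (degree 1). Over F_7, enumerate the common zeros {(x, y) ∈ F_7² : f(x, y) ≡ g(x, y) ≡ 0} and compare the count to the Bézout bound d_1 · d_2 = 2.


Common zeros: {(5, 6)}; count = 1; Bézout bound = 2.

deg(f) = 2, deg(g) = 1, so Bézout bound = 2.
Scan x ∈ F_7. For each x, list the y ∈ F_7 with f(x, y) ≡ 0 and those with g(x, y) ≡ 0 (mod 7); the common zeros in that column are the intersection.
  x = 0: f ≡ 0 at y ∈ {3}; g ≡ 0 at y ∈ {6}; common: ∅.
  x = 1: f ≡ 0 at y ∈ {4}; g ≡ 0 at y ∈ {6}; common: ∅.
  x = 2: f ≡ 0 at y ∈ {3}; g ≡ 0 at y ∈ {6}; common: ∅.
  x = 3: f ≡ 0 at y ∈ {1}; g ≡ 0 at y ∈ {6}; common: ∅.
  x = 4: f ≡ 0 at y ∈ ∅; g ≡ 0 at y ∈ {6}; common: ∅.
  x = 5: f ≡ 0 at y ∈ {6}; g ≡ 0 at y ∈ {6}; common: {6}.
  x = 6: f ≡ 0 at y ∈ {4}; g ≡ 0 at y ∈ {6}; common: ∅.
Collecting: common zeros = {(5, 6)}, so the count is 1.
Comparison with the Bézout bound: 1 ≤ 2 = deg(f)·deg(g), as expected for curves with no common component (the affine F_7-count falls short of the bound because intersections may lie at infinity, over extension fields, or carry multiplicity).
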